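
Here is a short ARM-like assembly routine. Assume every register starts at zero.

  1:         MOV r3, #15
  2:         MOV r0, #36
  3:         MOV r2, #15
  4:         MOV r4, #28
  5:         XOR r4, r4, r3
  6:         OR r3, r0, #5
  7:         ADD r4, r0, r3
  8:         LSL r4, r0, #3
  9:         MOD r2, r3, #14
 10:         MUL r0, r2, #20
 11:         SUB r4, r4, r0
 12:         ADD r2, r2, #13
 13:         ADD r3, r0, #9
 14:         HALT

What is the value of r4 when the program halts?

MOV r3, #15 → r3=15
MOV r0, #36 → r0=36
MOV r2, #15 → r2=15
MOV r4, #28 → r4=28
XOR r4, r4, r3 → r4=28^15=19
OR r3, r0, #5 → r3=36|5=37
ADD r4, r0, r3 → r4=36+37=73
LSL r4, r0, #3 → r4=36<<3=288
MOD r2, r3, #14 → r2=37%14=9
MUL r0, r2, #20 → r0=9*20=180
SUB r4, r4, r0 → r4=288-180=108
ADD r2, r2, #13 → r2=9+13=22
ADD r3, r0, #9 → r3=180+9=189
halt.

108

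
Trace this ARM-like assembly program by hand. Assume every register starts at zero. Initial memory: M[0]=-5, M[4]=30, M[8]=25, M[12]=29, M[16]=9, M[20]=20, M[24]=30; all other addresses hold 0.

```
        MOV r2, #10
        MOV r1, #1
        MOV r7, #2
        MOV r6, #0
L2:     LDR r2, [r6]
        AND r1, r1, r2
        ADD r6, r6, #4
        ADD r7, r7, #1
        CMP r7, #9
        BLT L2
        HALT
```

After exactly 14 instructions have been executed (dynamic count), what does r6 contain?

8

r2=10
r1=1
r7=2
r6=0
r2=M[0]=-5
r1=1&(-5)=1
r6=0+4=4
r7=2+1=3
CMP r7, #9  (cmp 3,9)
BLT L2: taken
r2=M[4]=30
r1=1&30=0
r6=4+4=8
r7=3+1=4
After step 14: r6 = 8.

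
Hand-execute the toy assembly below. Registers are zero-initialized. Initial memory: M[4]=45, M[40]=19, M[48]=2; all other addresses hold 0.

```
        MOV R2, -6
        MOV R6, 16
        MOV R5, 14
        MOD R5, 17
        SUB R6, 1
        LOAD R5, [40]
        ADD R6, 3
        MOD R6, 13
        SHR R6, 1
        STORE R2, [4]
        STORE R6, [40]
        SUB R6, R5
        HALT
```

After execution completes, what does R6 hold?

MOV R2, -6 → R2=-6
MOV R6, 16 → R6=16
MOV R5, 14 → R5=14
MOD R5, 17 → R5=14%17=14
SUB R6, 1 → R6=16-1=15
LOAD R5, [40] → R5=M[40]=19
ADD R6, 3 → R6=15+3=18
MOD R6, 13 → R6=18%13=5
SHR R6, 1 → R6=5>>1=2
STORE R2, [4] → M[4]=-6
STORE R6, [40] → M[40]=2
SUB R6, R5 → R6=2-19=-17
halt.

-17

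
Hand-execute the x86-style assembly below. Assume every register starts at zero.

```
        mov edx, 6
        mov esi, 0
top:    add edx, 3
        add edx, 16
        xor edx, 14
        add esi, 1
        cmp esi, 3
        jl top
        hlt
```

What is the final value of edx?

mov edx, 6 → edx=6
mov esi, 0 → esi=0
add edx, 3 → edx=6+3=9
add edx, 16 → edx=9+16=25
xor edx, 14 → edx=25^14=23
add esi, 1 → esi=0+1=1
cmp esi, 3  (cmp 1,3)
jl top: taken
add edx, 3 → edx=23+3=26
add edx, 16 → edx=26+16=42
xor edx, 14 → edx=42^14=36
add esi, 1 → esi=1+1=2
cmp esi, 3  (cmp 2,3)
jl top: taken
add edx, 3 → edx=36+3=39
add edx, 16 → edx=39+16=55
xor edx, 14 → edx=55^14=57
add esi, 1 → esi=2+1=3
cmp esi, 3  (cmp 3,3)
jl top: not taken
halt.

57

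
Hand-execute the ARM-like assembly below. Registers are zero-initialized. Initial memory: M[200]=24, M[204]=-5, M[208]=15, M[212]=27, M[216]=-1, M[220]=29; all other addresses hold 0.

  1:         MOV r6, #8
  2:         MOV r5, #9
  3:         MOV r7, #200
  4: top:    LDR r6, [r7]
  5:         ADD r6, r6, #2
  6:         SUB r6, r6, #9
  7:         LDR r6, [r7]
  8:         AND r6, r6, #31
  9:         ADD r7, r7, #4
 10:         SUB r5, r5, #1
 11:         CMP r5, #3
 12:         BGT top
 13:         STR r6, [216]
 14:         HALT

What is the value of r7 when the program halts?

after MOV r6, #8: r6=8
after MOV r5, #9: r5=9
after MOV r7, #200: r7=200
after LDR r6, [r7]: r6=M[200]=24
after ADD r6, r6, #2: r6=24+2=26
after SUB r6, r6, #9: r6=26-9=17
after LDR r6, [r7]: r6=M[200]=24
after AND r6, r6, #31: r6=24&31=24
after ADD r7, r7, #4: r7=200+4=204
after SUB r5, r5, #1: r5=9-1=8
CMP r5, #3  (cmp 8,3)
BGT top: taken
after LDR r6, [r7]: r6=M[204]=-5
after ADD r6, r6, #2: r6=(-5)+2=-3
after SUB r6, r6, #9: r6=(-3)-9=-12
after LDR r6, [r7]: r6=M[204]=-5
after AND r6, r6, #31: r6=(-5)&31=27
after ADD r7, r7, #4: r7=204+4=208
after SUB r5, r5, #1: r5=8-1=7
CMP r5, #3  (cmp 7,3)
BGT top: taken
after LDR r6, [r7]: r6=M[208]=15
after ADD r6, r6, #2: r6=15+2=17
after SUB r6, r6, #9: r6=17-9=8
after LDR r6, [r7]: r6=M[208]=15
after AND r6, r6, #31: r6=15&31=15
after ADD r7, r7, #4: r7=208+4=212
after SUB r5, r5, #1: r5=7-1=6
CMP r5, #3  (cmp 6,3)
BGT top: taken
after LDR r6, [r7]: r6=M[212]=27
after ADD r6, r6, #2: r6=27+2=29
after SUB r6, r6, #9: r6=29-9=20
after LDR r6, [r7]: r6=M[212]=27
after AND r6, r6, #31: r6=27&31=27
after ADD r7, r7, #4: r7=212+4=216
after SUB r5, r5, #1: r5=6-1=5
CMP r5, #3  (cmp 5,3)
BGT top: taken
after LDR r6, [r7]: r6=M[216]=-1
after ADD r6, r6, #2: r6=(-1)+2=1
after SUB r6, r6, #9: r6=1-9=-8
after LDR r6, [r7]: r6=M[216]=-1
after AND r6, r6, #31: r6=(-1)&31=31
after ADD r7, r7, #4: r7=216+4=220
after SUB r5, r5, #1: r5=5-1=4
CMP r5, #3  (cmp 4,3)
BGT top: taken
after LDR r6, [r7]: r6=M[220]=29
after ADD r6, r6, #2: r6=29+2=31
after SUB r6, r6, #9: r6=31-9=22
after LDR r6, [r7]: r6=M[220]=29
after AND r6, r6, #31: r6=29&31=29
after ADD r7, r7, #4: r7=220+4=224
after SUB r5, r5, #1: r5=4-1=3
CMP r5, #3  (cmp 3,3)
BGT top: not taken
STR r6, [216] → M[216]=29
halt.

224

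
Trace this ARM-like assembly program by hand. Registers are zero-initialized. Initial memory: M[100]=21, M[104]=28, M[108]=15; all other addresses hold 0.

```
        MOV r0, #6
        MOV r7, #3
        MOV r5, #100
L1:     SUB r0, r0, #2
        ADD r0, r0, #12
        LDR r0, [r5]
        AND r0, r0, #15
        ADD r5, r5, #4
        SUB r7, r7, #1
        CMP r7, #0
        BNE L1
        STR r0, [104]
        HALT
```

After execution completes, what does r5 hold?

r0=6
r7=3
r5=100
r0=6-2=4
r0=4+12=16
r0=M[100]=21
r0=21&15=5
r5=100+4=104
r7=3-1=2
CMP r7, #0  (cmp 2,0)
BNE L1: taken
r0=5-2=3
r0=3+12=15
r0=M[104]=28
r0=28&15=12
r5=104+4=108
r7=2-1=1
CMP r7, #0  (cmp 1,0)
BNE L1: taken
r0=12-2=10
r0=10+12=22
r0=M[108]=15
r0=15&15=15
r5=108+4=112
r7=1-1=0
CMP r7, #0  (cmp 0,0)
BNE L1: not taken
STR r0, [104] → M[104]=15
halt.

112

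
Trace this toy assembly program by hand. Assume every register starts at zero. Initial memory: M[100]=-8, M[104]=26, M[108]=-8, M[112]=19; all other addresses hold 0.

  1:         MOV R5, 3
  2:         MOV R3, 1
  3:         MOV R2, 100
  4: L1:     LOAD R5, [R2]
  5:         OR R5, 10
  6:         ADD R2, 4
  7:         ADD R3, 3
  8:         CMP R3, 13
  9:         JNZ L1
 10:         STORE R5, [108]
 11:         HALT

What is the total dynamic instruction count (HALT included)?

after MOV R5, 3: R5=3
after MOV R3, 1: R3=1
after MOV R2, 100: R2=100
after LOAD R5, [R2]: R5=M[100]=-8
after OR R5, 10: R5=(-8)|10=-6
after ADD R2, 4: R2=100+4=104
after ADD R3, 3: R3=1+3=4
CMP R3, 13  (cmp 4,13)
JNZ L1: taken
after LOAD R5, [R2]: R5=M[104]=26
after OR R5, 10: R5=26|10=26
after ADD R2, 4: R2=104+4=108
after ADD R3, 3: R3=4+3=7
CMP R3, 13  (cmp 7,13)
JNZ L1: taken
after LOAD R5, [R2]: R5=M[108]=-8
after OR R5, 10: R5=(-8)|10=-6
after ADD R2, 4: R2=108+4=112
after ADD R3, 3: R3=7+3=10
CMP R3, 13  (cmp 10,13)
JNZ L1: taken
after LOAD R5, [R2]: R5=M[112]=19
after OR R5, 10: R5=19|10=27
after ADD R2, 4: R2=112+4=116
after ADD R3, 3: R3=10+3=13
CMP R3, 13  (cmp 13,13)
JNZ L1: not taken
STORE R5, [108] → M[108]=27
halt.
Total executed instructions: 29.

29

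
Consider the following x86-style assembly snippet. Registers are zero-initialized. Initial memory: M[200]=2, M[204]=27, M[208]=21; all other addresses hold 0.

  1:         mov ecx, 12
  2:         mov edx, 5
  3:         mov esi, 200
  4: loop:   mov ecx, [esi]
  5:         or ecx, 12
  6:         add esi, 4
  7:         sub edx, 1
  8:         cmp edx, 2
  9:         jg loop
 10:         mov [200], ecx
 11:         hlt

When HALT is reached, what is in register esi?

ecx=12
edx=5
esi=200
ecx=M[200]=2
ecx=2|12=14
esi=200+4=204
edx=5-1=4
cmp edx, 2  (cmp 4,2)
jg loop: taken
ecx=M[204]=27
ecx=27|12=31
esi=204+4=208
edx=4-1=3
cmp edx, 2  (cmp 3,2)
jg loop: taken
ecx=M[208]=21
ecx=21|12=29
esi=208+4=212
edx=3-1=2
cmp edx, 2  (cmp 2,2)
jg loop: not taken
mov [200], ecx → M[200]=29
halt.

212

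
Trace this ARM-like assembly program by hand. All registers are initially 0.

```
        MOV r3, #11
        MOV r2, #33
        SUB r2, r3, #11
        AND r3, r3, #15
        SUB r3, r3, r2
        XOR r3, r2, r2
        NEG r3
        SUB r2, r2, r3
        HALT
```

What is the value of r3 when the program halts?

0

r3=11
r2=33
r2=11-11=0
r3=11&15=11
r3=11-0=11
r3=0^0=0
r3=-(0)=0
r2=0-0=0
halt.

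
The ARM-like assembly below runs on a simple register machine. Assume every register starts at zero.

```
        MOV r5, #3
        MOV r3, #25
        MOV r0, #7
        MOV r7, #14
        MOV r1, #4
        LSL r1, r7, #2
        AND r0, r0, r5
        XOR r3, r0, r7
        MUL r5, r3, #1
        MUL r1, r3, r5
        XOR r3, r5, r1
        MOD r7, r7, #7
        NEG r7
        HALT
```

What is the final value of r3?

MOV r5, #3 → r5=3
MOV r3, #25 → r3=25
MOV r0, #7 → r0=7
MOV r7, #14 → r7=14
MOV r1, #4 → r1=4
LSL r1, r7, #2 → r1=14<<2=56
AND r0, r0, r5 → r0=7&3=3
XOR r3, r0, r7 → r3=3^14=13
MUL r5, r3, #1 → r5=13*1=13
MUL r1, r3, r5 → r1=13*13=169
XOR r3, r5, r1 → r3=13^169=164
MOD r7, r7, #7 → r7=14%7=0
NEG r7 → r7=-(0)=0
halt.

164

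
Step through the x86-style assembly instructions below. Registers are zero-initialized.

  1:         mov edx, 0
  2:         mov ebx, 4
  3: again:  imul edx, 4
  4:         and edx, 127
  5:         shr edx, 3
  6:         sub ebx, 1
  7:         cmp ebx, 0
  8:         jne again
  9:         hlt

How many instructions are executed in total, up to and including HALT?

27

edx=0
ebx=4
edx=0*4=0
edx=0&127=0
edx=0>>3=0
ebx=4-1=3
cmp ebx, 0  (cmp 3,0)
jne again: taken
edx=0*4=0
edx=0&127=0
edx=0>>3=0
ebx=3-1=2
cmp ebx, 0  (cmp 2,0)
jne again: taken
edx=0*4=0
edx=0&127=0
edx=0>>3=0
ebx=2-1=1
cmp ebx, 0  (cmp 1,0)
jne again: taken
edx=0*4=0
edx=0&127=0
edx=0>>3=0
ebx=1-1=0
cmp ebx, 0  (cmp 0,0)
jne again: not taken
halt.
Total executed instructions: 27.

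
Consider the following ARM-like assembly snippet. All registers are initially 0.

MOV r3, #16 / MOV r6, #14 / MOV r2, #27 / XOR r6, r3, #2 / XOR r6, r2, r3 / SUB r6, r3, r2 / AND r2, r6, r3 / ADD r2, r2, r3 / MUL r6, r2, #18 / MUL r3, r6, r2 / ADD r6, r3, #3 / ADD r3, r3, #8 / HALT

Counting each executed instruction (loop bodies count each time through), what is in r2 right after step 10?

32

r3=16
r6=14
r2=27
r6=16^2=18
r6=27^16=11
r6=16-27=-11
r2=(-11)&16=16
r2=16+16=32
r6=32*18=576
r3=576*32=18432
After step 10: r2 = 32.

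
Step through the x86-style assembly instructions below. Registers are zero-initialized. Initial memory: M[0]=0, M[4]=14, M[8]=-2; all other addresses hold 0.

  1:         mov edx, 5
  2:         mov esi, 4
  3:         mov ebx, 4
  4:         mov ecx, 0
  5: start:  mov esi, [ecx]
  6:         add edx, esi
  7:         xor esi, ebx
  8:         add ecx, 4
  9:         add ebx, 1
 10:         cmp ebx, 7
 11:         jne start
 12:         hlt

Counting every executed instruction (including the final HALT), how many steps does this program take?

edx=5
esi=4
ebx=4
ecx=0
esi=M[0]=0
edx=5+0=5
esi=0^4=4
ecx=0+4=4
ebx=4+1=5
cmp ebx, 7  (cmp 5,7)
jne start: taken
esi=M[4]=14
edx=5+14=19
esi=14^5=11
ecx=4+4=8
ebx=5+1=6
cmp ebx, 7  (cmp 6,7)
jne start: taken
esi=M[8]=-2
edx=19+(-2)=17
esi=(-2)^6=-8
ecx=8+4=12
ebx=6+1=7
cmp ebx, 7  (cmp 7,7)
jne start: not taken
halt.
Total executed instructions: 26.

26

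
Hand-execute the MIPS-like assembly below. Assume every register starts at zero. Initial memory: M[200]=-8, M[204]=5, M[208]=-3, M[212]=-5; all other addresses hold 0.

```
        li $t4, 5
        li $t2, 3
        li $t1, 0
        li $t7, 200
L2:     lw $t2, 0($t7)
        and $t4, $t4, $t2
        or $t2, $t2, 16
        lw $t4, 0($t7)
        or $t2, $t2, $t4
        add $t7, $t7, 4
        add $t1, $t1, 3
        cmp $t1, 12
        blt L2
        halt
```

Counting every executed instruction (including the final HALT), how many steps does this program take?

41

li $t4, 5 → $t4=5
li $t2, 3 → $t2=3
li $t1, 0 → $t1=0
li $t7, 200 → $t7=200
lw $t2, 0($t7) → $t2=M[200]=-8
and $t4, $t4, $t2 → $t4=5&(-8)=0
or $t2, $t2, 16 → $t2=(-8)|16=-8
lw $t4, 0($t7) → $t4=M[200]=-8
or $t2, $t2, $t4 → $t2=(-8)|(-8)=-8
add $t7, $t7, 4 → $t7=200+4=204
add $t1, $t1, 3 → $t1=0+3=3
cmp $t1, 12  (cmp 3,12)
blt L2: taken
lw $t2, 0($t7) → $t2=M[204]=5
and $t4, $t4, $t2 → $t4=(-8)&5=0
or $t2, $t2, 16 → $t2=5|16=21
lw $t4, 0($t7) → $t4=M[204]=5
or $t2, $t2, $t4 → $t2=21|5=21
add $t7, $t7, 4 → $t7=204+4=208
add $t1, $t1, 3 → $t1=3+3=6
cmp $t1, 12  (cmp 6,12)
blt L2: taken
lw $t2, 0($t7) → $t2=M[208]=-3
and $t4, $t4, $t2 → $t4=5&(-3)=5
or $t2, $t2, 16 → $t2=(-3)|16=-3
lw $t4, 0($t7) → $t4=M[208]=-3
or $t2, $t2, $t4 → $t2=(-3)|(-3)=-3
add $t7, $t7, 4 → $t7=208+4=212
add $t1, $t1, 3 → $t1=6+3=9
cmp $t1, 12  (cmp 9,12)
blt L2: taken
lw $t2, 0($t7) → $t2=M[212]=-5
and $t4, $t4, $t2 → $t4=(-3)&(-5)=-7
or $t2, $t2, 16 → $t2=(-5)|16=-5
lw $t4, 0($t7) → $t4=M[212]=-5
or $t2, $t2, $t4 → $t2=(-5)|(-5)=-5
add $t7, $t7, 4 → $t7=212+4=216
add $t1, $t1, 3 → $t1=9+3=12
cmp $t1, 12  (cmp 12,12)
blt L2: not taken
halt.
Total executed instructions: 41.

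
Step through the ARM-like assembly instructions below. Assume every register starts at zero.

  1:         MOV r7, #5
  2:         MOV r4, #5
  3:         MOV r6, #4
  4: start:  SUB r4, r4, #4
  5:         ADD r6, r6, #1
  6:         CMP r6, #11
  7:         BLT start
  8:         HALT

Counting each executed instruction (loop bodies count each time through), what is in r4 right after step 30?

-23

MOV r7, #5 → r7=5
MOV r4, #5 → r4=5
MOV r6, #4 → r6=4
SUB r4, r4, #4 → r4=5-4=1
ADD r6, r6, #1 → r6=4+1=5
CMP r6, #11  (cmp 5,11)
BLT start: taken
SUB r4, r4, #4 → r4=1-4=-3
ADD r6, r6, #1 → r6=5+1=6
CMP r6, #11  (cmp 6,11)
BLT start: taken
SUB r4, r4, #4 → r4=(-3)-4=-7
ADD r6, r6, #1 → r6=6+1=7
CMP r6, #11  (cmp 7,11)
BLT start: taken
SUB r4, r4, #4 → r4=(-7)-4=-11
ADD r6, r6, #1 → r6=7+1=8
CMP r6, #11  (cmp 8,11)
BLT start: taken
SUB r4, r4, #4 → r4=(-11)-4=-15
ADD r6, r6, #1 → r6=8+1=9
CMP r6, #11  (cmp 9,11)
BLT start: taken
SUB r4, r4, #4 → r4=(-15)-4=-19
ADD r6, r6, #1 → r6=9+1=10
CMP r6, #11  (cmp 10,11)
BLT start: taken
SUB r4, r4, #4 → r4=(-19)-4=-23
ADD r6, r6, #1 → r6=10+1=11
CMP r6, #11  (cmp 11,11)
After step 30: r4 = -23.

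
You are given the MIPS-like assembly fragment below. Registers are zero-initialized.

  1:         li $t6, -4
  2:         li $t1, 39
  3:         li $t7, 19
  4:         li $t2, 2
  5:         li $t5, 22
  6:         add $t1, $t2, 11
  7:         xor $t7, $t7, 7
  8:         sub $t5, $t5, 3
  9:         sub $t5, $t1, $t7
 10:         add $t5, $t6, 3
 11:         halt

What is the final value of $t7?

$t6=-4
$t1=39
$t7=19
$t2=2
$t5=22
$t1=2+11=13
$t7=19^7=20
$t5=22-3=19
$t5=13-20=-7
$t5=(-4)+3=-1
halt.

20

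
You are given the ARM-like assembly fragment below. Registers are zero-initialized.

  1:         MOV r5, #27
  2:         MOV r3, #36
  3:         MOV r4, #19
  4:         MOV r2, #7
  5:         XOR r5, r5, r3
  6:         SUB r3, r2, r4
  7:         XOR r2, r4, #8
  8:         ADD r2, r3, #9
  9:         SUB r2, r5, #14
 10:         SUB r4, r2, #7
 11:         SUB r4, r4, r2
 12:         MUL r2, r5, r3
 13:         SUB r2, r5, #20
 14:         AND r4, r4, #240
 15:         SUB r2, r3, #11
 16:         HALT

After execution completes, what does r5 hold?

63

MOV r5, #27 → r5=27
MOV r3, #36 → r3=36
MOV r4, #19 → r4=19
MOV r2, #7 → r2=7
XOR r5, r5, r3 → r5=27^36=63
SUB r3, r2, r4 → r3=7-19=-12
XOR r2, r4, #8 → r2=19^8=27
ADD r2, r3, #9 → r2=(-12)+9=-3
SUB r2, r5, #14 → r2=63-14=49
SUB r4, r2, #7 → r4=49-7=42
SUB r4, r4, r2 → r4=42-49=-7
MUL r2, r5, r3 → r2=63*(-12)=-756
SUB r2, r5, #20 → r2=63-20=43
AND r4, r4, #240 → r4=(-7)&240=240
SUB r2, r3, #11 → r2=(-12)-11=-23
halt.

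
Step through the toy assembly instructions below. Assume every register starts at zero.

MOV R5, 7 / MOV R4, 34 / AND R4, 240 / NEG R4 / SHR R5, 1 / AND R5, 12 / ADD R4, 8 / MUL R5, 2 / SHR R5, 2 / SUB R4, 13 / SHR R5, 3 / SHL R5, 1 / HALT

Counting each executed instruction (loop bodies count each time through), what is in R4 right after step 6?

R5=7
R4=34
R4=34&240=32
R4=-(32)=-32
R5=7>>1=3
R5=3&12=0
After step 6: R4 = -32.

-32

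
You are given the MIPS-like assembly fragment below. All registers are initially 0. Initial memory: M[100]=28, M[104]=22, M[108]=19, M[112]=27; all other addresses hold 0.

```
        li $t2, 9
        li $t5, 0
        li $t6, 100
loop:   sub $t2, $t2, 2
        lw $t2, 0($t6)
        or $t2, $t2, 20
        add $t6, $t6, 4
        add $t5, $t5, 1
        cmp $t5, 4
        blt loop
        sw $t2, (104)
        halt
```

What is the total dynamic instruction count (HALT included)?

33

after li $t2, 9: $t2=9
after li $t5, 0: $t5=0
after li $t6, 100: $t6=100
after sub $t2, $t2, 2: $t2=9-2=7
after lw $t2, 0($t6): $t2=M[100]=28
after or $t2, $t2, 20: $t2=28|20=28
after add $t6, $t6, 4: $t6=100+4=104
after add $t5, $t5, 1: $t5=0+1=1
cmp $t5, 4  (cmp 1,4)
blt loop: taken
after sub $t2, $t2, 2: $t2=28-2=26
after lw $t2, 0($t6): $t2=M[104]=22
after or $t2, $t2, 20: $t2=22|20=22
after add $t6, $t6, 4: $t6=104+4=108
after add $t5, $t5, 1: $t5=1+1=2
cmp $t5, 4  (cmp 2,4)
blt loop: taken
after sub $t2, $t2, 2: $t2=22-2=20
after lw $t2, 0($t6): $t2=M[108]=19
after or $t2, $t2, 20: $t2=19|20=23
after add $t6, $t6, 4: $t6=108+4=112
after add $t5, $t5, 1: $t5=2+1=3
cmp $t5, 4  (cmp 3,4)
blt loop: taken
after sub $t2, $t2, 2: $t2=23-2=21
after lw $t2, 0($t6): $t2=M[112]=27
after or $t2, $t2, 20: $t2=27|20=31
after add $t6, $t6, 4: $t6=112+4=116
after add $t5, $t5, 1: $t5=3+1=4
cmp $t5, 4  (cmp 4,4)
blt loop: not taken
sw $t2, (104) → M[104]=31
halt.
Total executed instructions: 33.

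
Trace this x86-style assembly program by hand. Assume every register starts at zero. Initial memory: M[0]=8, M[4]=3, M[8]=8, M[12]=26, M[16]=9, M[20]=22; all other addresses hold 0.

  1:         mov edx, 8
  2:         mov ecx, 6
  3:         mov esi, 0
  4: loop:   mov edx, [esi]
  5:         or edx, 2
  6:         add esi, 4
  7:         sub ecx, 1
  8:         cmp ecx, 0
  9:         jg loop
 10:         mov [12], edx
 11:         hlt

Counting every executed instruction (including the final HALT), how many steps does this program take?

41

after mov edx, 8: edx=8
after mov ecx, 6: ecx=6
after mov esi, 0: esi=0
after mov edx, [esi]: edx=M[0]=8
after or edx, 2: edx=8|2=10
after add esi, 4: esi=0+4=4
after sub ecx, 1: ecx=6-1=5
cmp ecx, 0  (cmp 5,0)
jg loop: taken
after mov edx, [esi]: edx=M[4]=3
after or edx, 2: edx=3|2=3
after add esi, 4: esi=4+4=8
after sub ecx, 1: ecx=5-1=4
cmp ecx, 0  (cmp 4,0)
jg loop: taken
after mov edx, [esi]: edx=M[8]=8
after or edx, 2: edx=8|2=10
after add esi, 4: esi=8+4=12
after sub ecx, 1: ecx=4-1=3
cmp ecx, 0  (cmp 3,0)
jg loop: taken
after mov edx, [esi]: edx=M[12]=26
after or edx, 2: edx=26|2=26
after add esi, 4: esi=12+4=16
after sub ecx, 1: ecx=3-1=2
cmp ecx, 0  (cmp 2,0)
jg loop: taken
after mov edx, [esi]: edx=M[16]=9
after or edx, 2: edx=9|2=11
after add esi, 4: esi=16+4=20
after sub ecx, 1: ecx=2-1=1
cmp ecx, 0  (cmp 1,0)
jg loop: taken
after mov edx, [esi]: edx=M[20]=22
after or edx, 2: edx=22|2=22
after add esi, 4: esi=20+4=24
after sub ecx, 1: ecx=1-1=0
cmp ecx, 0  (cmp 0,0)
jg loop: not taken
mov [12], edx → M[12]=22
halt.
Total executed instructions: 41.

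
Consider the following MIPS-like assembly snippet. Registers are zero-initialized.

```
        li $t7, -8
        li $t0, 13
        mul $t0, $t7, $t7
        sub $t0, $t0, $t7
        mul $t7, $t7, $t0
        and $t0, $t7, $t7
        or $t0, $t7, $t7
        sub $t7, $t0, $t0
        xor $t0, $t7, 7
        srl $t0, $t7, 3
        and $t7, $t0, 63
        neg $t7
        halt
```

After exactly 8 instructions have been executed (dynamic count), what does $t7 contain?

0

$t7=-8
$t0=13
$t0=(-8)*(-8)=64
$t0=64-(-8)=72
$t7=(-8)*72=-576
$t0=(-576)&(-576)=-576
$t0=(-576)|(-576)=-576
$t7=(-576)-(-576)=0
After step 8: $t7 = 0.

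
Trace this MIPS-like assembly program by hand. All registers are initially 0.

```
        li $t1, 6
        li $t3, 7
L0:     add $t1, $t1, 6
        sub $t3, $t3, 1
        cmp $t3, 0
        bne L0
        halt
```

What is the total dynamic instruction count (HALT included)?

31

after li $t1, 6: $t1=6
after li $t3, 7: $t3=7
after add $t1, $t1, 6: $t1=6+6=12
after sub $t3, $t3, 1: $t3=7-1=6
cmp $t3, 0  (cmp 6,0)
bne L0: taken
after add $t1, $t1, 6: $t1=12+6=18
after sub $t3, $t3, 1: $t3=6-1=5
cmp $t3, 0  (cmp 5,0)
bne L0: taken
after add $t1, $t1, 6: $t1=18+6=24
after sub $t3, $t3, 1: $t3=5-1=4
cmp $t3, 0  (cmp 4,0)
bne L0: taken
after add $t1, $t1, 6: $t1=24+6=30
after sub $t3, $t3, 1: $t3=4-1=3
cmp $t3, 0  (cmp 3,0)
bne L0: taken
after add $t1, $t1, 6: $t1=30+6=36
after sub $t3, $t3, 1: $t3=3-1=2
cmp $t3, 0  (cmp 2,0)
bne L0: taken
after add $t1, $t1, 6: $t1=36+6=42
after sub $t3, $t3, 1: $t3=2-1=1
cmp $t3, 0  (cmp 1,0)
bne L0: taken
after add $t1, $t1, 6: $t1=42+6=48
after sub $t3, $t3, 1: $t3=1-1=0
cmp $t3, 0  (cmp 0,0)
bne L0: not taken
halt.
Total executed instructions: 31.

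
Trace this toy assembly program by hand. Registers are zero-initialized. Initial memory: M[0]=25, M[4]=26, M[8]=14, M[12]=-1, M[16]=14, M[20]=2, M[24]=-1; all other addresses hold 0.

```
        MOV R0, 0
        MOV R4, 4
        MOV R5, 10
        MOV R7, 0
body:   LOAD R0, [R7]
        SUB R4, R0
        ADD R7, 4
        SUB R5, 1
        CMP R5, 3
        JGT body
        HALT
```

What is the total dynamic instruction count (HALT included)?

R0=0
R4=4
R5=10
R7=0
R0=M[0]=25
R4=4-25=-21
R7=0+4=4
R5=10-1=9
CMP R5, 3  (cmp 9,3)
JGT body: taken
R0=M[4]=26
R4=(-21)-26=-47
R7=4+4=8
R5=9-1=8
CMP R5, 3  (cmp 8,3)
JGT body: taken
R0=M[8]=14
R4=(-47)-14=-61
R7=8+4=12
R5=8-1=7
CMP R5, 3  (cmp 7,3)
JGT body: taken
R0=M[12]=-1
R4=(-61)-(-1)=-60
R7=12+4=16
R5=7-1=6
CMP R5, 3  (cmp 6,3)
JGT body: taken
R0=M[16]=14
R4=(-60)-14=-74
R7=16+4=20
R5=6-1=5
CMP R5, 3  (cmp 5,3)
JGT body: taken
R0=M[20]=2
R4=(-74)-2=-76
R7=20+4=24
R5=5-1=4
CMP R5, 3  (cmp 4,3)
JGT body: taken
R0=M[24]=-1
R4=(-76)-(-1)=-75
R7=24+4=28
R5=4-1=3
CMP R5, 3  (cmp 3,3)
JGT body: not taken
halt.
Total executed instructions: 47.

47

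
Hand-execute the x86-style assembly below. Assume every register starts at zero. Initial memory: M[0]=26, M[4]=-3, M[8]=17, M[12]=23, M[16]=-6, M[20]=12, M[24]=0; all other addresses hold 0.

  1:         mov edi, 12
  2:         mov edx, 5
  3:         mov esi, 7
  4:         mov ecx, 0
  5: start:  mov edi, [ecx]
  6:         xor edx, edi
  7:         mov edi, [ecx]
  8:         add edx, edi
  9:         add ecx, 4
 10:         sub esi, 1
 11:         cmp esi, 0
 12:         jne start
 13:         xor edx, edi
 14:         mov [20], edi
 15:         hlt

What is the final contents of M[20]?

after mov edi, 12: edi=12
after mov edx, 5: edx=5
after mov esi, 7: esi=7
after mov ecx, 0: ecx=0
after mov edi, [ecx]: edi=M[0]=26
after xor edx, edi: edx=5^26=31
after mov edi, [ecx]: edi=M[0]=26
after add edx, edi: edx=31+26=57
after add ecx, 4: ecx=0+4=4
after sub esi, 1: esi=7-1=6
cmp esi, 0  (cmp 6,0)
jne start: taken
after mov edi, [ecx]: edi=M[4]=-3
after xor edx, edi: edx=57^(-3)=-60
after mov edi, [ecx]: edi=M[4]=-3
after add edx, edi: edx=(-60)+(-3)=-63
after add ecx, 4: ecx=4+4=8
after sub esi, 1: esi=6-1=5
cmp esi, 0  (cmp 5,0)
jne start: taken
after mov edi, [ecx]: edi=M[8]=17
after xor edx, edi: edx=(-63)^17=-48
after mov edi, [ecx]: edi=M[8]=17
after add edx, edi: edx=(-48)+17=-31
after add ecx, 4: ecx=8+4=12
after sub esi, 1: esi=5-1=4
cmp esi, 0  (cmp 4,0)
jne start: taken
after mov edi, [ecx]: edi=M[12]=23
after xor edx, edi: edx=(-31)^23=-10
after mov edi, [ecx]: edi=M[12]=23
after add edx, edi: edx=(-10)+23=13
after add ecx, 4: ecx=12+4=16
after sub esi, 1: esi=4-1=3
cmp esi, 0  (cmp 3,0)
jne start: taken
after mov edi, [ecx]: edi=M[16]=-6
after xor edx, edi: edx=13^(-6)=-9
after mov edi, [ecx]: edi=M[16]=-6
after add edx, edi: edx=(-9)+(-6)=-15
after add ecx, 4: ecx=16+4=20
after sub esi, 1: esi=3-1=2
cmp esi, 0  (cmp 2,0)
jne start: taken
after mov edi, [ecx]: edi=M[20]=12
after xor edx, edi: edx=(-15)^12=-3
after mov edi, [ecx]: edi=M[20]=12
after add edx, edi: edx=(-3)+12=9
after add ecx, 4: ecx=20+4=24
after sub esi, 1: esi=2-1=1
cmp esi, 0  (cmp 1,0)
jne start: taken
after mov edi, [ecx]: edi=M[24]=0
after xor edx, edi: edx=9^0=9
after mov edi, [ecx]: edi=M[24]=0
after add edx, edi: edx=9+0=9
after add ecx, 4: ecx=24+4=28
after sub esi, 1: esi=1-1=0
cmp esi, 0  (cmp 0,0)
jne start: not taken
after xor edx, edi: edx=9^0=9
mov [20], edi → M[20]=0
halt.

0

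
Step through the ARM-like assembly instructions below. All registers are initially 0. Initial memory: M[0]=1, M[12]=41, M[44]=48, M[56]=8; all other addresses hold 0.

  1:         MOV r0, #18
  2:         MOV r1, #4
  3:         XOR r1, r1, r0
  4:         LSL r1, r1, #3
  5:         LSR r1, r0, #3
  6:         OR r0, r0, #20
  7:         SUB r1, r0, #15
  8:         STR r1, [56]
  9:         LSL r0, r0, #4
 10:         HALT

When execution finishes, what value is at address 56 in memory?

r0=18
r1=4
r1=4^18=22
r1=22<<3=176
r1=18>>3=2
r0=18|20=22
r1=22-15=7
STR r1, [56] → M[56]=7
r0=22<<4=352
halt.

7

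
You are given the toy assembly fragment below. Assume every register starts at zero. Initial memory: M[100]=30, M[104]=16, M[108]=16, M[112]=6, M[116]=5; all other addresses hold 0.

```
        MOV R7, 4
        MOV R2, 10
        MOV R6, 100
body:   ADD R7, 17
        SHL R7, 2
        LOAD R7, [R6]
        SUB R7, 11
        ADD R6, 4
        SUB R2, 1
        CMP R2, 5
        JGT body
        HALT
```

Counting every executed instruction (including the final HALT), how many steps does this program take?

44

MOV R7, 4 → R7=4
MOV R2, 10 → R2=10
MOV R6, 100 → R6=100
ADD R7, 17 → R7=4+17=21
SHL R7, 2 → R7=21<<2=84
LOAD R7, [R6] → R7=M[100]=30
SUB R7, 11 → R7=30-11=19
ADD R6, 4 → R6=100+4=104
SUB R2, 1 → R2=10-1=9
CMP R2, 5  (cmp 9,5)
JGT body: taken
ADD R7, 17 → R7=19+17=36
SHL R7, 2 → R7=36<<2=144
LOAD R7, [R6] → R7=M[104]=16
SUB R7, 11 → R7=16-11=5
ADD R6, 4 → R6=104+4=108
SUB R2, 1 → R2=9-1=8
CMP R2, 5  (cmp 8,5)
JGT body: taken
ADD R7, 17 → R7=5+17=22
SHL R7, 2 → R7=22<<2=88
LOAD R7, [R6] → R7=M[108]=16
SUB R7, 11 → R7=16-11=5
ADD R6, 4 → R6=108+4=112
SUB R2, 1 → R2=8-1=7
CMP R2, 5  (cmp 7,5)
JGT body: taken
ADD R7, 17 → R7=5+17=22
SHL R7, 2 → R7=22<<2=88
LOAD R7, [R6] → R7=M[112]=6
SUB R7, 11 → R7=6-11=-5
ADD R6, 4 → R6=112+4=116
SUB R2, 1 → R2=7-1=6
CMP R2, 5  (cmp 6,5)
JGT body: taken
ADD R7, 17 → R7=(-5)+17=12
SHL R7, 2 → R7=12<<2=48
LOAD R7, [R6] → R7=M[116]=5
SUB R7, 11 → R7=5-11=-6
ADD R6, 4 → R6=116+4=120
SUB R2, 1 → R2=6-1=5
CMP R2, 5  (cmp 5,5)
JGT body: not taken
halt.
Total executed instructions: 44.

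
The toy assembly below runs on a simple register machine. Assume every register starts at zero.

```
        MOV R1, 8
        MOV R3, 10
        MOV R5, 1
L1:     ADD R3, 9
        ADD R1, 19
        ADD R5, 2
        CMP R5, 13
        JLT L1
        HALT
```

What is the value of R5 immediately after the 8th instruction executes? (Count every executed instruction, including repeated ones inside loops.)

R1=8
R3=10
R5=1
R3=10+9=19
R1=8+19=27
R5=1+2=3
CMP R5, 13  (cmp 3,13)
JLT L1: taken
After step 8: R5 = 3.

3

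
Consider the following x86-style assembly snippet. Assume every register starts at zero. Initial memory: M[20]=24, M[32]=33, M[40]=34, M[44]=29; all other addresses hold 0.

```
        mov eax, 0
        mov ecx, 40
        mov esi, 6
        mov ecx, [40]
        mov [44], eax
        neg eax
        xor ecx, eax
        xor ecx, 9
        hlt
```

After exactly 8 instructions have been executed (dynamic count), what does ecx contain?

mov eax, 0 → eax=0
mov ecx, 40 → ecx=40
mov esi, 6 → esi=6
mov ecx, [40] → ecx=M[40]=34
mov [44], eax → M[44]=0
neg eax → eax=-(0)=0
xor ecx, eax → ecx=34^0=34
xor ecx, 9 → ecx=34^9=43
After step 8: ecx = 43.

43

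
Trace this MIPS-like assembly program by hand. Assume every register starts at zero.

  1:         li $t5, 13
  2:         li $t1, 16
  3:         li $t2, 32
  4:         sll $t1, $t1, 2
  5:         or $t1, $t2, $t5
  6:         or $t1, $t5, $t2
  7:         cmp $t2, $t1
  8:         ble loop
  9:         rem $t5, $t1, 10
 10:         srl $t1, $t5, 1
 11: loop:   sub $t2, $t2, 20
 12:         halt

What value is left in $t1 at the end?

$t5=13
$t1=16
$t2=32
$t1=16<<2=64
$t1=32|13=45
$t1=13|32=45
cmp $t2, $t1  (cmp 32,45)
ble loop: taken
$t2=32-20=12
halt.

45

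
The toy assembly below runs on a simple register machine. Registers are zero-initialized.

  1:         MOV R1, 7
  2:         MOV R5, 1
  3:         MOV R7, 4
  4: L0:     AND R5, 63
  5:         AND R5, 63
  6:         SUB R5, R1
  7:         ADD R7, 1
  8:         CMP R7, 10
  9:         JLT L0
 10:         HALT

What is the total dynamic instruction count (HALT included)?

40

R1=7
R5=1
R7=4
R5=1&63=1
R5=1&63=1
R5=1-7=-6
R7=4+1=5
CMP R7, 10  (cmp 5,10)
JLT L0: taken
R5=(-6)&63=58
R5=58&63=58
R5=58-7=51
R7=5+1=6
CMP R7, 10  (cmp 6,10)
JLT L0: taken
R5=51&63=51
R5=51&63=51
R5=51-7=44
R7=6+1=7
CMP R7, 10  (cmp 7,10)
JLT L0: taken
R5=44&63=44
R5=44&63=44
R5=44-7=37
R7=7+1=8
CMP R7, 10  (cmp 8,10)
JLT L0: taken
R5=37&63=37
R5=37&63=37
R5=37-7=30
R7=8+1=9
CMP R7, 10  (cmp 9,10)
JLT L0: taken
R5=30&63=30
R5=30&63=30
R5=30-7=23
R7=9+1=10
CMP R7, 10  (cmp 10,10)
JLT L0: not taken
halt.
Total executed instructions: 40.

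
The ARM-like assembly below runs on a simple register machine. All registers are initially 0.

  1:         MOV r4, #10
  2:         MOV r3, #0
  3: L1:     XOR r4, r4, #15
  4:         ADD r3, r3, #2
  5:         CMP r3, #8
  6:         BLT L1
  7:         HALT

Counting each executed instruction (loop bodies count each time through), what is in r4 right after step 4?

after MOV r4, #10: r4=10
after MOV r3, #0: r3=0
after XOR r4, r4, #15: r4=10^15=5
after ADD r3, r3, #2: r3=0+2=2
After step 4: r4 = 5.

5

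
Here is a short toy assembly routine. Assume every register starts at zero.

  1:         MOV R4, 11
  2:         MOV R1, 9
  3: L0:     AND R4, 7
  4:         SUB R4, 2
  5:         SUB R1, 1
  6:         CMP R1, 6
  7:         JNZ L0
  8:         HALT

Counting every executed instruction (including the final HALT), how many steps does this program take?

MOV R4, 11 → R4=11
MOV R1, 9 → R1=9
AND R4, 7 → R4=11&7=3
SUB R4, 2 → R4=3-2=1
SUB R1, 1 → R1=9-1=8
CMP R1, 6  (cmp 8,6)
JNZ L0: taken
AND R4, 7 → R4=1&7=1
SUB R4, 2 → R4=1-2=-1
SUB R1, 1 → R1=8-1=7
CMP R1, 6  (cmp 7,6)
JNZ L0: taken
AND R4, 7 → R4=(-1)&7=7
SUB R4, 2 → R4=7-2=5
SUB R1, 1 → R1=7-1=6
CMP R1, 6  (cmp 6,6)
JNZ L0: not taken
halt.
Total executed instructions: 18.

18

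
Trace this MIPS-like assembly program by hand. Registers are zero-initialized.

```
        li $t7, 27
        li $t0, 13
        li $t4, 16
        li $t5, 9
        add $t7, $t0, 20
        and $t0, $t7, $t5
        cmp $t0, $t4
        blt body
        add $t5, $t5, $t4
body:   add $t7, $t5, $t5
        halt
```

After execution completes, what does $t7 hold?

18

$t7=27
$t0=13
$t4=16
$t5=9
$t7=13+20=33
$t0=33&9=1
cmp $t0, $t4  (cmp 1,16)
blt body: taken
$t7=9+9=18
halt.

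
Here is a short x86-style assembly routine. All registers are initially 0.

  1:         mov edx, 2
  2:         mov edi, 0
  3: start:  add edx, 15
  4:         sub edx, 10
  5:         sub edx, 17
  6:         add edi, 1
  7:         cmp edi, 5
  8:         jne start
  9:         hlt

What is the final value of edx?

-58

mov edx, 2 → edx=2
mov edi, 0 → edi=0
add edx, 15 → edx=2+15=17
sub edx, 10 → edx=17-10=7
sub edx, 17 → edx=7-17=-10
add edi, 1 → edi=0+1=1
cmp edi, 5  (cmp 1,5)
jne start: taken
add edx, 15 → edx=(-10)+15=5
sub edx, 10 → edx=5-10=-5
sub edx, 17 → edx=(-5)-17=-22
add edi, 1 → edi=1+1=2
cmp edi, 5  (cmp 2,5)
jne start: taken
add edx, 15 → edx=(-22)+15=-7
sub edx, 10 → edx=(-7)-10=-17
sub edx, 17 → edx=(-17)-17=-34
add edi, 1 → edi=2+1=3
cmp edi, 5  (cmp 3,5)
jne start: taken
add edx, 15 → edx=(-34)+15=-19
sub edx, 10 → edx=(-19)-10=-29
sub edx, 17 → edx=(-29)-17=-46
add edi, 1 → edi=3+1=4
cmp edi, 5  (cmp 4,5)
jne start: taken
add edx, 15 → edx=(-46)+15=-31
sub edx, 10 → edx=(-31)-10=-41
sub edx, 17 → edx=(-41)-17=-58
add edi, 1 → edi=4+1=5
cmp edi, 5  (cmp 5,5)
jne start: not taken
halt.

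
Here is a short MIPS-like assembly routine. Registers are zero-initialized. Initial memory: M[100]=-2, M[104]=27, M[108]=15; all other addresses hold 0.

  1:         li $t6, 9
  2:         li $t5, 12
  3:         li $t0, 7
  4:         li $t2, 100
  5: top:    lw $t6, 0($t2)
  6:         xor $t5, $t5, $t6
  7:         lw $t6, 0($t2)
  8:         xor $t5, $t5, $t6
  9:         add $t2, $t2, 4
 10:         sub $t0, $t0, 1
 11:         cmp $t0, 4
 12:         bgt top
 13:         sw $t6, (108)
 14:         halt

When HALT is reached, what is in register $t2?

112

li $t6, 9 → $t6=9
li $t5, 12 → $t5=12
li $t0, 7 → $t0=7
li $t2, 100 → $t2=100
lw $t6, 0($t2) → $t6=M[100]=-2
xor $t5, $t5, $t6 → $t5=12^(-2)=-14
lw $t6, 0($t2) → $t6=M[100]=-2
xor $t5, $t5, $t6 → $t5=(-14)^(-2)=12
add $t2, $t2, 4 → $t2=100+4=104
sub $t0, $t0, 1 → $t0=7-1=6
cmp $t0, 4  (cmp 6,4)
bgt top: taken
lw $t6, 0($t2) → $t6=M[104]=27
xor $t5, $t5, $t6 → $t5=12^27=23
lw $t6, 0($t2) → $t6=M[104]=27
xor $t5, $t5, $t6 → $t5=23^27=12
add $t2, $t2, 4 → $t2=104+4=108
sub $t0, $t0, 1 → $t0=6-1=5
cmp $t0, 4  (cmp 5,4)
bgt top: taken
lw $t6, 0($t2) → $t6=M[108]=15
xor $t5, $t5, $t6 → $t5=12^15=3
lw $t6, 0($t2) → $t6=M[108]=15
xor $t5, $t5, $t6 → $t5=3^15=12
add $t2, $t2, 4 → $t2=108+4=112
sub $t0, $t0, 1 → $t0=5-1=4
cmp $t0, 4  (cmp 4,4)
bgt top: not taken
sw $t6, (108) → M[108]=15
halt.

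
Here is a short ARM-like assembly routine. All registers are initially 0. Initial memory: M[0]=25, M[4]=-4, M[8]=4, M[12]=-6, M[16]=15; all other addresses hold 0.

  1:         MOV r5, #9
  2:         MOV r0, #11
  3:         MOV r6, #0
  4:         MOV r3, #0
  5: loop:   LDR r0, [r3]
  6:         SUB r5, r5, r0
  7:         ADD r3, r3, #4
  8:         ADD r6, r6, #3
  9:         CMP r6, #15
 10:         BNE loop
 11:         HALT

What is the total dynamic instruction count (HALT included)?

35

r5=9
r0=11
r6=0
r3=0
r0=M[0]=25
r5=9-25=-16
r3=0+4=4
r6=0+3=3
CMP r6, #15  (cmp 3,15)
BNE loop: taken
r0=M[4]=-4
r5=(-16)-(-4)=-12
r3=4+4=8
r6=3+3=6
CMP r6, #15  (cmp 6,15)
BNE loop: taken
r0=M[8]=4
r5=(-12)-4=-16
r3=8+4=12
r6=6+3=9
CMP r6, #15  (cmp 9,15)
BNE loop: taken
r0=M[12]=-6
r5=(-16)-(-6)=-10
r3=12+4=16
r6=9+3=12
CMP r6, #15  (cmp 12,15)
BNE loop: taken
r0=M[16]=15
r5=(-10)-15=-25
r3=16+4=20
r6=12+3=15
CMP r6, #15  (cmp 15,15)
BNE loop: not taken
halt.
Total executed instructions: 35.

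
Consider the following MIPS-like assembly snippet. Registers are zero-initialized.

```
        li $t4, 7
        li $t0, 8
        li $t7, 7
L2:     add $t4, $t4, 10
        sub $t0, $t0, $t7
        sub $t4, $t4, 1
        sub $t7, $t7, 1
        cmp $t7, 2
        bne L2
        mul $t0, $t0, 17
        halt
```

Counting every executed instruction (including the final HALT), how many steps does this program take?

li $t4, 7 → $t4=7
li $t0, 8 → $t0=8
li $t7, 7 → $t7=7
add $t4, $t4, 10 → $t4=7+10=17
sub $t0, $t0, $t7 → $t0=8-7=1
sub $t4, $t4, 1 → $t4=17-1=16
sub $t7, $t7, 1 → $t7=7-1=6
cmp $t7, 2  (cmp 6,2)
bne L2: taken
add $t4, $t4, 10 → $t4=16+10=26
sub $t0, $t0, $t7 → $t0=1-6=-5
sub $t4, $t4, 1 → $t4=26-1=25
sub $t7, $t7, 1 → $t7=6-1=5
cmp $t7, 2  (cmp 5,2)
bne L2: taken
add $t4, $t4, 10 → $t4=25+10=35
sub $t0, $t0, $t7 → $t0=(-5)-5=-10
sub $t4, $t4, 1 → $t4=35-1=34
sub $t7, $t7, 1 → $t7=5-1=4
cmp $t7, 2  (cmp 4,2)
bne L2: taken
add $t4, $t4, 10 → $t4=34+10=44
sub $t0, $t0, $t7 → $t0=(-10)-4=-14
sub $t4, $t4, 1 → $t4=44-1=43
sub $t7, $t7, 1 → $t7=4-1=3
cmp $t7, 2  (cmp 3,2)
bne L2: taken
add $t4, $t4, 10 → $t4=43+10=53
sub $t0, $t0, $t7 → $t0=(-14)-3=-17
sub $t4, $t4, 1 → $t4=53-1=52
sub $t7, $t7, 1 → $t7=3-1=2
cmp $t7, 2  (cmp 2,2)
bne L2: not taken
mul $t0, $t0, 17 → $t0=(-17)*17=-289
halt.
Total executed instructions: 35.

35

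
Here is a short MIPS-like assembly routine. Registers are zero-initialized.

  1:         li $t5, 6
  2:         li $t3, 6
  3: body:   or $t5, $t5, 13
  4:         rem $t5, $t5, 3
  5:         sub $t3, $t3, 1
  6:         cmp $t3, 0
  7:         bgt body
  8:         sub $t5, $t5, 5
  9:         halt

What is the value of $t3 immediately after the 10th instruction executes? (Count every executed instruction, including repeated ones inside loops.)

after li $t5, 6: $t5=6
after li $t3, 6: $t3=6
after or $t5, $t5, 13: $t5=6|13=15
after rem $t5, $t5, 3: $t5=15%3=0
after sub $t3, $t3, 1: $t3=6-1=5
cmp $t3, 0  (cmp 5,0)
bgt body: taken
after or $t5, $t5, 13: $t5=0|13=13
after rem $t5, $t5, 3: $t5=13%3=1
after sub $t3, $t3, 1: $t3=5-1=4
After step 10: $t3 = 4.

4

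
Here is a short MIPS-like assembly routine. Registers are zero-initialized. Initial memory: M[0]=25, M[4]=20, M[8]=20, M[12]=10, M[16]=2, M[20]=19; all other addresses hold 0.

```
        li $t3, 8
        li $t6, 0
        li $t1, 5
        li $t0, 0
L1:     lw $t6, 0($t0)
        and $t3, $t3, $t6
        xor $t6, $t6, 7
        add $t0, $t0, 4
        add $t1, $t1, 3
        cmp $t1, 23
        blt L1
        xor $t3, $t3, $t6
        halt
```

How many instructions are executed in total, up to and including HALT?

48

$t3=8
$t6=0
$t1=5
$t0=0
$t6=M[0]=25
$t3=8&25=8
$t6=25^7=30
$t0=0+4=4
$t1=5+3=8
cmp $t1, 23  (cmp 8,23)
blt L1: taken
$t6=M[4]=20
$t3=8&20=0
$t6=20^7=19
$t0=4+4=8
$t1=8+3=11
cmp $t1, 23  (cmp 11,23)
blt L1: taken
$t6=M[8]=20
$t3=0&20=0
$t6=20^7=19
$t0=8+4=12
$t1=11+3=14
cmp $t1, 23  (cmp 14,23)
blt L1: taken
$t6=M[12]=10
$t3=0&10=0
$t6=10^7=13
$t0=12+4=16
$t1=14+3=17
cmp $t1, 23  (cmp 17,23)
blt L1: taken
$t6=M[16]=2
$t3=0&2=0
$t6=2^7=5
$t0=16+4=20
$t1=17+3=20
cmp $t1, 23  (cmp 20,23)
blt L1: taken
$t6=M[20]=19
$t3=0&19=0
$t6=19^7=20
$t0=20+4=24
$t1=20+3=23
cmp $t1, 23  (cmp 23,23)
blt L1: not taken
$t3=0^20=20
halt.
Total executed instructions: 48.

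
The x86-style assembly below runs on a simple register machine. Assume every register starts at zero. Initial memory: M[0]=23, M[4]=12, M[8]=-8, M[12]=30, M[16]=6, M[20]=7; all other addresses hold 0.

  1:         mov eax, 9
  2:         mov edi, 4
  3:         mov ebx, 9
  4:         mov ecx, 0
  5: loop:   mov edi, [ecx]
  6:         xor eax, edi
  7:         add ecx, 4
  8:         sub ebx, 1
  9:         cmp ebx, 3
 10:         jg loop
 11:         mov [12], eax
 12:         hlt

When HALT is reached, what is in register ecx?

24

mov eax, 9 → eax=9
mov edi, 4 → edi=4
mov ebx, 9 → ebx=9
mov ecx, 0 → ecx=0
mov edi, [ecx] → edi=M[0]=23
xor eax, edi → eax=9^23=30
add ecx, 4 → ecx=0+4=4
sub ebx, 1 → ebx=9-1=8
cmp ebx, 3  (cmp 8,3)
jg loop: taken
mov edi, [ecx] → edi=M[4]=12
xor eax, edi → eax=30^12=18
add ecx, 4 → ecx=4+4=8
sub ebx, 1 → ebx=8-1=7
cmp ebx, 3  (cmp 7,3)
jg loop: taken
mov edi, [ecx] → edi=M[8]=-8
xor eax, edi → eax=18^(-8)=-22
add ecx, 4 → ecx=8+4=12
sub ebx, 1 → ebx=7-1=6
cmp ebx, 3  (cmp 6,3)
jg loop: taken
mov edi, [ecx] → edi=M[12]=30
xor eax, edi → eax=(-22)^30=-12
add ecx, 4 → ecx=12+4=16
sub ebx, 1 → ebx=6-1=5
cmp ebx, 3  (cmp 5,3)
jg loop: taken
mov edi, [ecx] → edi=M[16]=6
xor eax, edi → eax=(-12)^6=-14
add ecx, 4 → ecx=16+4=20
sub ebx, 1 → ebx=5-1=4
cmp ebx, 3  (cmp 4,3)
jg loop: taken
mov edi, [ecx] → edi=M[20]=7
xor eax, edi → eax=(-14)^7=-11
add ecx, 4 → ecx=20+4=24
sub ebx, 1 → ebx=4-1=3
cmp ebx, 3  (cmp 3,3)
jg loop: not taken
mov [12], eax → M[12]=-11
halt.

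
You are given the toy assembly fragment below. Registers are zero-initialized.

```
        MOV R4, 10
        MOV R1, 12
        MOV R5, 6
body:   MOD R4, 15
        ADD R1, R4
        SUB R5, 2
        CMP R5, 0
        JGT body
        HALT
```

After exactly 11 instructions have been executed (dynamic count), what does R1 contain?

32

R4=10
R1=12
R5=6
R4=10%15=10
R1=12+10=22
R5=6-2=4
CMP R5, 0  (cmp 4,0)
JGT body: taken
R4=10%15=10
R1=22+10=32
R5=4-2=2
After step 11: R1 = 32.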